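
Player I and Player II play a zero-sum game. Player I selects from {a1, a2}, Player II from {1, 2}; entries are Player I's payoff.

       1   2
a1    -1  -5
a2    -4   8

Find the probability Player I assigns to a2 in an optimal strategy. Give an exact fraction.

1/4

Row minima: a1 → -5, a2 → -4; maximin = -4.
Column maxima: 1 → -1, 2 → 8; minimax = -1.
-4 ≠ -1, so there is no saddle point; optimal play is mixed.
Let Player I play a1 with probability p. Expected payoff against 1: (-1)p + (-4)(1−p) = 3p − 4; against 2: (-5)p + 8(1−p) = −13p + 8.
Setting these equal: 3p − 4 = −13p + 8 ⇒ 16p = 12 ⇒ p = 3/4, and the value is (3)·(3/4) − 4 = -7/4.
For Player II: with q = P(1), equating a1's and a2's payoffs gives 4q − 5 = −12q + 8 ⇒ q = 13/16.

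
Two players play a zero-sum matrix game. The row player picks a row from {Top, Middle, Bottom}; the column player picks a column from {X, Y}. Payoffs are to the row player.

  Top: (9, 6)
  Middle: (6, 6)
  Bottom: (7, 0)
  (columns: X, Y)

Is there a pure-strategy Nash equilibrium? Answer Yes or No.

Yes

Row minima: Top → 6, Middle → 6, Bottom → 0; maximin = 6.
Column maxima: X → 9, Y → 6; minimax = 6.
maximin = minimax = 6, so a saddle point exists.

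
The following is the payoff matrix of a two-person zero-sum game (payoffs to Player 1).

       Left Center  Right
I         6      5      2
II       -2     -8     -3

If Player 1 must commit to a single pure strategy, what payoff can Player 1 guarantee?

Row minima: I → 2, II → -8.
The best of these is 2.

2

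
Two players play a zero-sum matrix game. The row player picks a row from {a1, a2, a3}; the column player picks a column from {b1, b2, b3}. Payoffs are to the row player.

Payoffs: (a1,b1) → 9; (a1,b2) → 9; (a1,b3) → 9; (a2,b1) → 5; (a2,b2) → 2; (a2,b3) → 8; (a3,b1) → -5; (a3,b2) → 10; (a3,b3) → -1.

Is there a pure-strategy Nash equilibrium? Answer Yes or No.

Row minima: a1 → 9, a2 → 2, a3 → -5; maximin = 9.
Column maxima: b1 → 9, b2 → 10, b3 → 9; minimax = 9.
maximin = minimax = 9, so a saddle point exists.

Yes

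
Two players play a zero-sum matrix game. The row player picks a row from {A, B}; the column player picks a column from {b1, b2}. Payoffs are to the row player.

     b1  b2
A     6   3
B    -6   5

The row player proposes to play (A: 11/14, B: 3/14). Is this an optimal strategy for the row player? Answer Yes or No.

Yes

Against b1 this mix gives (11/14)·6 + (3/14)·(-6) = 24/7.
Against b2 this mix gives (11/14)·3 + (3/14)·5 = 24/7.
All of the column player's active replies (b1, b2) yield 24/7, and no column does worse for the row player. The mix makes the column player indifferent and guarantees 24/7, so it is optimal.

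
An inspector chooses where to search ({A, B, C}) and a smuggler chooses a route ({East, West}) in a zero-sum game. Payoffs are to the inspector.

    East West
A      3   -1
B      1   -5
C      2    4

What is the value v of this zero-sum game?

Row minima: A → -1, B → -5, C → 2; maximin = 2.
Column maxima: East → 3, West → 4; minimax = 3.
2 ≠ 3, so there is no saddle point; optimal play is mixed.
B is strictly dominated by A, so the inspector never plays it.
On the remaining 2×2 (A, C vs East, West):
Let the inspector play A with probability p. Expected payoff against East: 3p + 2(1−p) = p + 2; against West: (-1)p + 4(1−p) = −5p + 4.
Setting these equal: p + 2 = −5p + 4 ⇒ 6p = 2 ⇒ p = 1/3, and the value is (1)·(1/3) + 2 = 7/3.
For the smuggler: with q = P(East), equating A's and C's payoffs gives 4q − 1 = −2q + 4 ⇒ q = 5/6.

7/3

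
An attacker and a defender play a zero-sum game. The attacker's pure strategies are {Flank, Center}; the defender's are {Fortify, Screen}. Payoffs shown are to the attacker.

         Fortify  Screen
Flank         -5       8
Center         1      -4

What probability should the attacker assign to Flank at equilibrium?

5/18

Row minima: Flank → -5, Center → -4; maximin = -4.
Column maxima: Fortify → 1, Screen → 8; minimax = 1.
-4 ≠ 1, so there is no saddle point; optimal play is mixed.
Let the attacker play Flank with probability p. Expected payoff against Fortify: (-5)p + 1(1−p) = −6p + 1; against Screen: 8p + (-4)(1−p) = 12p − 4.
Setting these equal: −6p + 1 = 12p − 4 ⇒ −18p = -5 ⇒ p = 5/18, and the value is (-6)·(5/18) + 1 = -2/3.
For the defender: with q = P(Fortify), equating Flank's and Center's payoffs gives −13q + 8 = 5q − 4 ⇒ q = 2/3.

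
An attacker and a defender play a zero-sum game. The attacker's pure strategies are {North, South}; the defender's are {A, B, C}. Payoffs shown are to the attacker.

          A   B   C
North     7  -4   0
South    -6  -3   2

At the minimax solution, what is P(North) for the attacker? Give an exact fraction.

Row minima: North → -4, South → -6; maximin = -4.
Column maxima: A → 7, B → -3, C → 2; minimax = -3.
-4 ≠ -3, so there is no saddle point; optimal play is mixed.
C is strictly dominated by B (it gives the attacker strictly more in every row), so the defender never plays it.
On the remaining 2×2 (North, South vs A, B):
Let the attacker play North with probability p. Expected payoff against A: 7p + (-6)(1−p) = 13p − 6; against B: (-4)p + (-3)(1−p) = −p − 3.
Setting these equal: 13p − 6 = −p − 3 ⇒ 14p = 3 ⇒ p = 3/14, and the value is (13)·(3/14) − 6 = -45/14.
For the defender: with q = P(A), equating North's and South's payoffs gives 11q − 4 = −3q − 3 ⇒ q = 1/14.

3/14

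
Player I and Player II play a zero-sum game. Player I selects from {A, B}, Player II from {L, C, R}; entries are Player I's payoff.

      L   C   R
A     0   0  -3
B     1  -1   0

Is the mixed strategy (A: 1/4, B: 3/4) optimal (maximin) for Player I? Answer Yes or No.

Against L this mix gives (1/4)·0 + (3/4)·1 = 3/4.
Against C this mix gives (1/4)·0 + (3/4)·(-1) = -3/4.
Against R this mix gives (1/4)·(-3) + (3/4)·0 = -3/4.
All of Player II's active replies (C, R) yield -3/4, and no column does worse for Player I. The mix makes Player II indifferent and guarantees -3/4, so it is optimal.

Yes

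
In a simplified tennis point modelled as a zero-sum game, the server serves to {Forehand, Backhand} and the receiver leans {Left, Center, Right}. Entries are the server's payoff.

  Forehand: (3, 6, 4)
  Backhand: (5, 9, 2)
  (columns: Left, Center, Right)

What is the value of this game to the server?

7/2

Row minima: Forehand → 3, Backhand → 2; maximin = 3.
Column maxima: Left → 5, Center → 9, Right → 4; minimax = 4.
3 ≠ 4, so there is no saddle point; optimal play is mixed.
Center is strictly dominated by Left (it gives the server strictly more in every row), so the receiver never plays it.
On the remaining 2×2 (Forehand, Backhand vs Left, Right):
Let the server play Forehand with probability p. Expected payoff against Left: 3p + 5(1−p) = −2p + 5; against Right: 4p + 2(1−p) = 2p + 2.
Setting these equal: −2p + 5 = 2p + 2 ⇒ −4p = -3 ⇒ p = 3/4, and the value is (-2)·(3/4) + 5 = 7/2.
For the receiver: with q = P(Left), equating Forehand's and Backhand's payoffs gives −q + 4 = 3q + 2 ⇒ q = 1/2.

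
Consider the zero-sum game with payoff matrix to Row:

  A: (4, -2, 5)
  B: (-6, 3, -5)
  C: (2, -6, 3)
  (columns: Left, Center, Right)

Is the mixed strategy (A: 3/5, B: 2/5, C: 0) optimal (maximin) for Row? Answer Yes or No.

Yes

Against Left this mix gives (3/5)·4 + (2/5)·(-6) = 0.
Against Center this mix gives (3/5)·(-2) + (2/5)·3 = 0.
Against Right this mix gives (3/5)·5 + (2/5)·(-5) = 1.
All of Column's active replies (Left, Center) yield 0, and no column does worse for Row. The mix makes Column indifferent and guarantees 0, so it is optimal.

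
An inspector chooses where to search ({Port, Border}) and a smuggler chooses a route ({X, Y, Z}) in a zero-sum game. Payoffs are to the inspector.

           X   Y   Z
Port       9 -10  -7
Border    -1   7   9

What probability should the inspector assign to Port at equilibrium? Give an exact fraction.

Row minima: Port → -10, Border → -1; maximin = -1.
Column maxima: X → 9, Y → 7, Z → 9; minimax = 7.
-1 ≠ 7, so there is no saddle point; optimal play is mixed.
Z is strictly dominated by Y (it gives the inspector strictly more in every row), so the smuggler never plays it.
On the remaining 2×2 (Port, Border vs X, Y):
Let the inspector play Port with probability p. Expected payoff against X: 9p + (-1)(1−p) = 10p − 1; against Y: (-10)p + 7(1−p) = −17p + 7.
Setting these equal: 10p − 1 = −17p + 7 ⇒ 27p = 8 ⇒ p = 8/27, and the value is (10)·(8/27) − 1 = 53/27.
For the smuggler: with q = P(X), equating Port's and Border's payoffs gives 19q − 10 = −8q + 7 ⇒ q = 17/27.

8/27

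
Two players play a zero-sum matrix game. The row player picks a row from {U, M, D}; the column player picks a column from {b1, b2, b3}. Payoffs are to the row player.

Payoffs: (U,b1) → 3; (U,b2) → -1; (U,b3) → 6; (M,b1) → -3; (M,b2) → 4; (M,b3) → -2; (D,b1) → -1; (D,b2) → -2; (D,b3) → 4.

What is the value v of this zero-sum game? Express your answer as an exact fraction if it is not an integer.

Row minima: U → -1, M → -3, D → -2; maximin = -1.
Column maxima: b1 → 3, b2 → 4, b3 → 6; minimax = 3.
-1 ≠ 3, so there is no saddle point; optimal play is mixed.
D is strictly dominated by U, so the row player never plays it.
b3 is strictly dominated by b1 (it gives the row player strictly more in every row), so the column player never plays it.
On the remaining 2×2 (U, M vs b1, b2):
Let the row player play U with probability p. Expected payoff against b1: 3p + (-3)(1−p) = 6p − 3; against b2: (-1)p + 4(1−p) = −5p + 4.
Setting these equal: 6p − 3 = −5p + 4 ⇒ 11p = 7 ⇒ p = 7/11, and the value is (6)·(7/11) − 3 = 9/11.
For the column player: with q = P(b1), equating U's and M's payoffs gives 4q − 1 = −7q + 4 ⇒ q = 5/11.

9/11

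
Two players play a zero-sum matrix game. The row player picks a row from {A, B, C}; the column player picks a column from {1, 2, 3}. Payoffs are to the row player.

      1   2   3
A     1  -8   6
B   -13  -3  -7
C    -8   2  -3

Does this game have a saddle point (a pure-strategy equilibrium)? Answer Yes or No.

Row minima: A → -8, B → -13, C → -8; maximin = -8.
Column maxima: 1 → 1, 2 → 2, 3 → 6; minimax = 1.
-8 ≠ 1, so no pure-strategy equilibrium exists.

No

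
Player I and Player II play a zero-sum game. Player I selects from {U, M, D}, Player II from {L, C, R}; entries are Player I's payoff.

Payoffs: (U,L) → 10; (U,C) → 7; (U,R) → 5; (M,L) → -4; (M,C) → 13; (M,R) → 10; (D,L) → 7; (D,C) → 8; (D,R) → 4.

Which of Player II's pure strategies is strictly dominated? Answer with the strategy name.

C

R holds Player I's payoff strictly below C in every row: 5 < 7, 10 < 13, 4 < 8.
So C is strictly dominated for Player II.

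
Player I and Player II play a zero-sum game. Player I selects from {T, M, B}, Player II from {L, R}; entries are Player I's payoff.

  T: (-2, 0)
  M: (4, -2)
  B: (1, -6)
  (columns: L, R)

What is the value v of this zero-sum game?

-1/2

Row minima: T → -2, M → -2, B → -6; maximin = -2.
Column maxima: L → 4, R → 0; minimax = 0.
-2 ≠ 0, so there is no saddle point; optimal play is mixed.
B is strictly dominated by M, so Player I never plays it.
On the remaining 2×2 (T, M vs L, R):
Let Player I play T with probability p. Expected payoff against L: (-2)p + 4(1−p) = −6p + 4; against R: 0p + (-2)(1−p) = 2p − 2.
Setting these equal: −6p + 4 = 2p − 2 ⇒ −8p = -6 ⇒ p = 3/4, and the value is (-6)·(3/4) + 4 = -1/2.
For Player II: with q = P(L), equating T's and M's payoffs gives −2q = 6q − 2 ⇒ q = 1/4.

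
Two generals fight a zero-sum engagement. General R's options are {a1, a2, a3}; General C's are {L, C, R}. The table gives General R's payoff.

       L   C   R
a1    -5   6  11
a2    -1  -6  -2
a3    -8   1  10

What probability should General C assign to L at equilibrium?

3/4

Row minima: a1 → -5, a2 → -6, a3 → -8; maximin = -5.
Column maxima: L → -1, C → 6, R → 11; minimax = -1.
-5 ≠ -1, so there is no saddle point; optimal play is mixed.
a3 is strictly dominated by a1, so General R never plays it.
R is strictly dominated by C (it gives General R strictly more in every row), so General C never plays it.
On the remaining 2×2 (a1, a2 vs L, C):
Let General R play a1 with probability p. Expected payoff against L: (-5)p + (-1)(1−p) = −4p − 1; against C: 6p + (-6)(1−p) = 12p − 6.
Setting these equal: −4p − 1 = 12p − 6 ⇒ −16p = -5 ⇒ p = 5/16, and the value is (-4)·(5/16) − 1 = -9/4.
For General C: with q = P(L), equating a1's and a2's payoffs gives −11q + 6 = 5q − 6 ⇒ q = 3/4.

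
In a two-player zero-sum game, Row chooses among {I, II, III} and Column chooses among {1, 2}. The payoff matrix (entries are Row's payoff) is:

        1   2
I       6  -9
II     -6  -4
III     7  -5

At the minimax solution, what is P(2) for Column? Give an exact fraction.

Row minima: I → -9, II → -6, III → -5; maximin = -5.
Column maxima: 1 → 7, 2 → -4; minimax = -4.
-5 ≠ -4, so there is no saddle point; optimal play is mixed.
I is strictly dominated by III, so Row never plays it.
On the remaining 2×2 (II, III vs 1, 2):
Let Row play II with probability p. Expected payoff against 1: (-6)p + 7(1−p) = −13p + 7; against 2: (-4)p + (-5)(1−p) = p − 5.
Setting these equal: −13p + 7 = p − 5 ⇒ −14p = -12 ⇒ p = 6/7, and the value is (-13)·(6/7) + 7 = -29/7.
For Column: with q = P(1), equating II's and III's payoffs gives −2q − 4 = 12q − 5 ⇒ q = 1/14.

13/14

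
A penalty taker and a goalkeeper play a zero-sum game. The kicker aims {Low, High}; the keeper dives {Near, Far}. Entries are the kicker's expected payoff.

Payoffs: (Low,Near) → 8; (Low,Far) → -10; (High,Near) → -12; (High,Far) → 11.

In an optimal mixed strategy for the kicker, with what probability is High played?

Row minima: Low → -10, High → -12; maximin = -10.
Column maxima: Near → 8, Far → 11; minimax = 8.
-10 ≠ 8, so there is no saddle point; optimal play is mixed.
Let the kicker play Low with probability p. Expected payoff against Near: 8p + (-12)(1−p) = 20p − 12; against Far: (-10)p + 11(1−p) = −21p + 11.
Setting these equal: 20p − 12 = −21p + 11 ⇒ 41p = 23 ⇒ p = 23/41, and the value is (20)·(23/41) − 12 = -32/41.
For the keeper: with q = P(Near), equating Low's and High's payoffs gives 18q − 10 = −23q + 11 ⇒ q = 21/41.

18/41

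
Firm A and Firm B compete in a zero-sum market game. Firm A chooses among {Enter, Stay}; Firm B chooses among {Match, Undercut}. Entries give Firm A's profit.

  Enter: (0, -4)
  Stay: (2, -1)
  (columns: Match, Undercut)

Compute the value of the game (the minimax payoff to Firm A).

Row minima: Enter → -4, Stay → -1; maximin = -1.
Column maxima: Match → 2, Undercut → -1; minimax = -1.
Since maximin = minimax = -1, there is a saddle point and the value is -1.

-1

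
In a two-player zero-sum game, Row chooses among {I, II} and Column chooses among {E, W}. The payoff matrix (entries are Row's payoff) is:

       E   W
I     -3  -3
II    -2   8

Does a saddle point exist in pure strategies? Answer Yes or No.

Yes

Row minima: I → -3, II → -2; maximin = -2.
Column maxima: E → -2, W → 8; minimax = -2.
maximin = minimax = -2, so a saddle point exists.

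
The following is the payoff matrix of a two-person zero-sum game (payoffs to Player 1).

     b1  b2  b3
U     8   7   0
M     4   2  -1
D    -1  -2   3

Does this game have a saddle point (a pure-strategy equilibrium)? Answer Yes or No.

Row minima: U → 0, M → -1, D → -2; maximin = 0.
Column maxima: b1 → 8, b2 → 7, b3 → 3; minimax = 3.
0 ≠ 3, so no pure-strategy equilibrium exists.

No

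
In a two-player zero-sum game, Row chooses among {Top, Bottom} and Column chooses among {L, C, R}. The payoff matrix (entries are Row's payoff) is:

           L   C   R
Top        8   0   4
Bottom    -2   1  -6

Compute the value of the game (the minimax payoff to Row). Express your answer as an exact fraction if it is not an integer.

4/11

Row minima: Top → 0, Bottom → -6; maximin = 0.
Column maxima: L → 8, C → 1, R → 4; minimax = 1.
0 ≠ 1, so there is no saddle point; optimal play is mixed.
L is strictly dominated by R (it gives Row strictly more in every row), so Column never plays it.
On the remaining 2×2 (Top, Bottom vs C, R):
Let Row play Top with probability p. Expected payoff against C: 0p + 1(1−p) = −p + 1; against R: 4p + (-6)(1−p) = 10p − 6.
Setting these equal: −p + 1 = 10p − 6 ⇒ −11p = -7 ⇒ p = 7/11, and the value is (-1)·(7/11) + 1 = 4/11.
For Column: with q = P(C), equating Top's and Bottom's payoffs gives −4q + 4 = 7q − 6 ⇒ q = 10/11.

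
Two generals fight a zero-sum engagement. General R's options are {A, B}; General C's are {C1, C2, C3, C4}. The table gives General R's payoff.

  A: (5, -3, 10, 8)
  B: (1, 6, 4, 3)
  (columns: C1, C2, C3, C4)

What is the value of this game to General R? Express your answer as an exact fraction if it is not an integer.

Row minima: A → -3, B → 1; maximin = 1.
Column maxima: C1 → 5, C2 → 6, C3 → 10, C4 → 8; minimax = 5.
1 ≠ 5, so there is no saddle point; optimal play is mixed.
C3 is strictly dominated by C1 (it gives General R strictly more in every row), so General C never plays it.
C4 is strictly dominated by C1 (it gives General R strictly more in every row), so General C never plays it.
On the remaining 2×2 (A, B vs C1, C2):
Let General R play A with probability p. Expected payoff against C1: 5p + 1(1−p) = 4p + 1; against C2: (-3)p + 6(1−p) = −9p + 6.
Setting these equal: 4p + 1 = −9p + 6 ⇒ 13p = 5 ⇒ p = 5/13, and the value is (4)·(5/13) + 1 = 33/13.
For General C: with q = P(C1), equating A's and B's payoffs gives 8q − 3 = −5q + 6 ⇒ q = 9/13.

33/13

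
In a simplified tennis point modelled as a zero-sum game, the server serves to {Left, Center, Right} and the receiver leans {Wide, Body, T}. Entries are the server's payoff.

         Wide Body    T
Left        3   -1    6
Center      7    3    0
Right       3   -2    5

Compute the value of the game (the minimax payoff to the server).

9/5

Row minima: Left → -1, Center → 0, Right → -2; maximin = 0.
Column maxima: Wide → 7, Body → 3, T → 6; minimax = 3.
0 ≠ 3, so there is no saddle point; optimal play is mixed.
Wide is strictly dominated by Body (it gives the server strictly more in every row), so the receiver never plays it.
With Wide eliminated, Right is strictly dominated by Left (Left gives the server strictly more in every remaining column), so the server never plays it.
On the remaining 2×2 (Left, Center vs Body, T):
Let the server play Left with probability p. Expected payoff against Body: (-1)p + 3(1−p) = −4p + 3; against T: 6p + 0(1−p) = 6p.
Setting these equal: −4p + 3 = 6p ⇒ −10p = -3 ⇒ p = 3/10, and the value is (-4)·(3/10) + 3 = 9/5.
For the receiver: with q = P(Body), equating Left's and Center's payoffs gives −7q + 6 = 3q ⇒ q = 3/5.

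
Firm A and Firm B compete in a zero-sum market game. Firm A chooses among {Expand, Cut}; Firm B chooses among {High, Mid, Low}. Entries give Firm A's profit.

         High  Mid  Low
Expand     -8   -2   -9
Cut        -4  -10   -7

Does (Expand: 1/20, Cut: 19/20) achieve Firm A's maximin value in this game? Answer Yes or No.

Against High this mix gives (1/20)·(-8) + (19/20)·(-4) = -21/5.
Against Mid this mix gives (1/20)·(-2) + (19/20)·(-10) = -48/5.
Against Low this mix gives (1/20)·(-9) + (19/20)·(-7) = -71/10.
Firm B will play Mid, holding Firm A to -48/5. Shifting weight toward the row that does better against Mid would raise this floor (the equalizing mix achieves -38/5 against both Mid and Low), so the proposed strategy is not optimal.

No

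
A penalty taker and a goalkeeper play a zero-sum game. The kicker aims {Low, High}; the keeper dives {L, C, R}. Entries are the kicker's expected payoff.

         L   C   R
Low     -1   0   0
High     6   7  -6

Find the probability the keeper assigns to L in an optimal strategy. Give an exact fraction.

Row minima: Low → -1, High → -6; maximin = -1.
Column maxima: L → 6, C → 7, R → 0; minimax = 0.
-1 ≠ 0, so there is no saddle point; optimal play is mixed.
C is strictly dominated by L (it gives the kicker strictly more in every row), so the keeper never plays it.
On the remaining 2×2 (Low, High vs L, R):
Let the kicker play Low with probability p. Expected payoff against L: (-1)p + 6(1−p) = −7p + 6; against R: 0p + (-6)(1−p) = 6p − 6.
Setting these equal: −7p + 6 = 6p − 6 ⇒ −13p = -12 ⇒ p = 12/13, and the value is (-7)·(12/13) + 6 = -6/13.
For the keeper: with q = P(L), equating Low's and High's payoffs gives −q = 12q − 6 ⇒ q = 6/13.

6/13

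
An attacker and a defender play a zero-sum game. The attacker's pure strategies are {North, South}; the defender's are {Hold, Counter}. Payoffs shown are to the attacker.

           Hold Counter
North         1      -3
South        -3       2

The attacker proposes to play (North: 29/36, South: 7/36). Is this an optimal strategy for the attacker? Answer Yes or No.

Against Hold this mix gives (29/36)·1 + (7/36)·(-3) = 2/9.
Against Counter this mix gives (29/36)·(-3) + (7/36)·2 = -73/36.
The defender will play Counter, holding the attacker to -73/36. Shifting weight toward the row that does better against Counter would raise this floor (the equalizing mix achieves -7/9 against both Counter and Hold), so the proposed strategy is not optimal.

No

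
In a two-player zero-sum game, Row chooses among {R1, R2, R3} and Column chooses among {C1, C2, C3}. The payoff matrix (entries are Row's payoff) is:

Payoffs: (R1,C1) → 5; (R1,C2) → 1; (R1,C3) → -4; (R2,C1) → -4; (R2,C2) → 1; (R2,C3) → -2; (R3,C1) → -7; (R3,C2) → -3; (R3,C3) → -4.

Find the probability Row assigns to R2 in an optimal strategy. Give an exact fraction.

Row minima: R1 → -4, R2 → -4, R3 → -7; maximin = -4.
Column maxima: C1 → 5, C2 → 1, C3 → -2; minimax = -2.
-4 ≠ -2, so there is no saddle point; optimal play is mixed.
R3 is strictly dominated by R2, so Row never plays it.
C2 is strictly dominated by C3 (it gives Row strictly more in every row), so Column never plays it.
On the remaining 2×2 (R1, R2 vs C1, C3):
Let Row play R1 with probability p. Expected payoff against C1: 5p + (-4)(1−p) = 9p − 4; against C3: (-4)p + (-2)(1−p) = −2p − 2.
Setting these equal: 9p − 4 = −2p − 2 ⇒ 11p = 2 ⇒ p = 2/11, and the value is (9)·(2/11) − 4 = -26/11.
For Column: with q = P(C1), equating R1's and R2's payoffs gives 9q − 4 = −2q − 2 ⇒ q = 2/11.

9/11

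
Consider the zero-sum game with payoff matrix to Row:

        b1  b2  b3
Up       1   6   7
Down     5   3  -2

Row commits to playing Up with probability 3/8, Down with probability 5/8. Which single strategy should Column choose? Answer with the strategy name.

b3

If Column plays b1, Row's expected payoff is (3/8)·1 + (5/8)·5 = 7/2.
If Column plays b2, Row's expected payoff is (3/8)·6 + (5/8)·3 = 33/8.
If Column plays b3, Row's expected payoff is (3/8)·7 + (5/8)·(-2) = 11/8.
Column minimizes Row's payoff; the smallest is 11/8, so the best response is b3.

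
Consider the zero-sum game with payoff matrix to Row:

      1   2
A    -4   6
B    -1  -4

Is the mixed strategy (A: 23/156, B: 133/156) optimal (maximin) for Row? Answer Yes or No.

No

Against 1 this mix gives (23/156)·(-4) + (133/156)·(-1) = -75/52.
Against 2 this mix gives (23/156)·6 + (133/156)·(-4) = -197/78.
Column will play 2, holding Row to -197/78. Shifting weight toward the row that does better against 2 would raise this floor (the equalizing mix achieves -22/13 against both 2 and 1), so the proposed strategy is not optimal.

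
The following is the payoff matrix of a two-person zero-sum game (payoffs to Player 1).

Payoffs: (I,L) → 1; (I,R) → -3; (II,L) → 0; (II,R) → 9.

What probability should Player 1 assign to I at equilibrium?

Row minima: I → -3, II → 0; maximin = 0.
Column maxima: L → 1, R → 9; minimax = 1.
0 ≠ 1, so there is no saddle point; optimal play is mixed.
Let Player 1 play I with probability p. Expected payoff against L: 1p + 0(1−p) = p; against R: (-3)p + 9(1−p) = −12p + 9.
Setting these equal: p = −12p + 9 ⇒ 13p = 9 ⇒ p = 9/13, and the value is (1)·(9/13) = 9/13.
For Player 2: with q = P(L), equating I's and II's payoffs gives 4q − 3 = −9q + 9 ⇒ q = 12/13.

9/13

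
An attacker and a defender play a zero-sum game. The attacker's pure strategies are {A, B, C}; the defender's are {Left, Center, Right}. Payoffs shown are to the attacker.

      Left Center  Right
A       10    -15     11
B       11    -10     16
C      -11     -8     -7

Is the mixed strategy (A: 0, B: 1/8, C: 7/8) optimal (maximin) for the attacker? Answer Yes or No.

Against Left this mix gives (1/8)·11 + (7/8)·(-11) = -33/4.
Against Center this mix gives (1/8)·(-10) + (7/8)·(-8) = -33/4.
Against Right this mix gives (1/8)·16 + (7/8)·(-7) = -33/8.
All of the defender's active replies (Left, Center) yield -33/4, and no column does worse for the attacker. The mix makes the defender indifferent and guarantees -33/4, so it is optimal.

Yes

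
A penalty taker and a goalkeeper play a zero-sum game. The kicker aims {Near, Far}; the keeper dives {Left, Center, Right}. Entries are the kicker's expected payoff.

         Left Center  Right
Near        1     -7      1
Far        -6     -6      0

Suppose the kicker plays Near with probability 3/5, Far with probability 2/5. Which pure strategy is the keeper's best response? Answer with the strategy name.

If the keeper plays Left, the kicker's expected payoff is (3/5)·1 + (2/5)·(-6) = -9/5.
If the keeper plays Center, the kicker's expected payoff is (3/5)·(-7) + (2/5)·(-6) = -33/5.
If the keeper plays Right, the kicker's expected payoff is (3/5)·1 + (2/5)·0 = 3/5.
The keeper minimizes the kicker's payoff; the smallest is -33/5, so the best response is Center.

Center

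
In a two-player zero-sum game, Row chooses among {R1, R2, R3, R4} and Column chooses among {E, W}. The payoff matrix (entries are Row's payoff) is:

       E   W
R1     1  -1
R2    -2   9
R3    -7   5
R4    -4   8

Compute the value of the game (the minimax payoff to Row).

7/13

Row minima: R1 → -1, R2 → -2, R3 → -7, R4 → -4; maximin = -1.
Column maxima: E → 1, W → 9; minimax = 1.
-1 ≠ 1, so there is no saddle point; optimal play is mixed.
R3 is strictly dominated by R2, so Row never plays it.
R4 is strictly dominated by R2, so Row never plays it.
On the remaining 2×2 (R1, R2 vs E, W):
Let Row play R1 with probability p. Expected payoff against E: 1p + (-2)(1−p) = 3p − 2; against W: (-1)p + 9(1−p) = −10p + 9.
Setting these equal: 3p − 2 = −10p + 9 ⇒ 13p = 11 ⇒ p = 11/13, and the value is (3)·(11/13) − 2 = 7/13.
For Column: with q = P(E), equating R1's and R2's payoffs gives 2q − 1 = −11q + 9 ⇒ q = 10/13.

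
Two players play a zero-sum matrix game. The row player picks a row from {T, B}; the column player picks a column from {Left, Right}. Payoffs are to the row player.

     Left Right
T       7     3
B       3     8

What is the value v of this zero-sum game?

47/9

Row minima: T → 3, B → 3; maximin = 3.
Column maxima: Left → 7, Right → 8; minimax = 7.
3 ≠ 7, so there is no saddle point; optimal play is mixed.
Let the row player play T with probability p. Expected payoff against Left: 7p + 3(1−p) = 4p + 3; against Right: 3p + 8(1−p) = −5p + 8.
Setting these equal: 4p + 3 = −5p + 8 ⇒ 9p = 5 ⇒ p = 5/9, and the value is (4)·(5/9) + 3 = 47/9.
For the column player: with q = P(Left), equating T's and B's payoffs gives 4q + 3 = −5q + 8 ⇒ q = 5/9.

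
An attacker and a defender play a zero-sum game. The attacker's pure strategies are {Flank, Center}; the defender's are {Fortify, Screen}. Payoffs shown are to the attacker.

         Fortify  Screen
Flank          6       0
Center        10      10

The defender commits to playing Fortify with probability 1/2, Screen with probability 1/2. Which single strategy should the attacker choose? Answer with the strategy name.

Center

Expected payoff of Flank: (1/2)·6 + (1/2)·0 = 3.
Expected payoff of Center: (1/2)·10 + (1/2)·10 = 10.
The largest is 10, so the attacker's best response is Center.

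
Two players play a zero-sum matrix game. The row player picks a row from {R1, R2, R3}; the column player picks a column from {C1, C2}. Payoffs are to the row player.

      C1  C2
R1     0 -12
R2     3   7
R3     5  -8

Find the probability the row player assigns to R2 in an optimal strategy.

Row minima: R1 → -12, R2 → 3, R3 → -8; maximin = 3.
Column maxima: C1 → 5, C2 → 7; minimax = 5.
3 ≠ 5, so there is no saddle point; optimal play is mixed.
R1 is strictly dominated by R2, so the row player never plays it.
On the remaining 2×2 (R2, R3 vs C1, C2):
Let the row player play R2 with probability p. Expected payoff against C1: 3p + 5(1−p) = −2p + 5; against C2: 7p + (-8)(1−p) = 15p − 8.
Setting these equal: −2p + 5 = 15p − 8 ⇒ −17p = -13 ⇒ p = 13/17, and the value is (-2)·(13/17) + 5 = 59/17.
For the column player: with q = P(C1), equating R2's and R3's payoffs gives −4q + 7 = 13q − 8 ⇒ q = 15/17.

13/17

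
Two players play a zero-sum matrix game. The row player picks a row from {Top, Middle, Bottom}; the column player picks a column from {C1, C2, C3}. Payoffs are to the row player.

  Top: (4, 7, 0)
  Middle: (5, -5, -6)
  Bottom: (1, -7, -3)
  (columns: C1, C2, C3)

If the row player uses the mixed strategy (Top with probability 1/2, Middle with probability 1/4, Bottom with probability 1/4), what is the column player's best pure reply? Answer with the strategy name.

If the column player plays C1, the row player's expected payoff is (1/2)·4 + (1/4)·5 + (1/4)·1 = 7/2.
If the column player plays C2, the row player's expected payoff is (1/2)·7 + (1/4)·(-5) + (1/4)·(-7) = 1/2.
If the column player plays C3, the row player's expected payoff is (1/2)·0 + (1/4)·(-6) + (1/4)·(-3) = -9/4.
The column player minimizes the row player's payoff; the smallest is -9/4, so the best response is C3.

C3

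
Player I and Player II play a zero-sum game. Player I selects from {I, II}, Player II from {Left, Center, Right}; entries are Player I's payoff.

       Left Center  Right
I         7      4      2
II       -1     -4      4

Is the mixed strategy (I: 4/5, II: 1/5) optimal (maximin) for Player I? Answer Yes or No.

Yes

Against Left this mix gives (4/5)·7 + (1/5)·(-1) = 27/5.
Against Center this mix gives (4/5)·4 + (1/5)·(-4) = 12/5.
Against Right this mix gives (4/5)·2 + (1/5)·4 = 12/5.
All of Player II's active replies (Center, Right) yield 12/5, and no column does worse for Player I. The mix makes Player II indifferent and guarantees 12/5, so it is optimal.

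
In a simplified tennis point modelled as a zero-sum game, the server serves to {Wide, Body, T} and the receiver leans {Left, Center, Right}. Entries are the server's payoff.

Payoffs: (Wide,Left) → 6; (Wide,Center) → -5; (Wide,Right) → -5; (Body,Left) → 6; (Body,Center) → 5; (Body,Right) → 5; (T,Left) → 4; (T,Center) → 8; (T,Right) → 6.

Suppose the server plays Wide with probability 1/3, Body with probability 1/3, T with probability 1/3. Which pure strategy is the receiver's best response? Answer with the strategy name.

Right

If the receiver plays Left, the server's expected payoff is (1/3)·6 + (1/3)·6 + (1/3)·4 = 16/3.
If the receiver plays Center, the server's expected payoff is (1/3)·(-5) + (1/3)·5 + (1/3)·8 = 8/3.
If the receiver plays Right, the server's expected payoff is (1/3)·(-5) + (1/3)·5 + (1/3)·6 = 2.
The receiver minimizes the server's payoff; the smallest is 2, so the best response is Right.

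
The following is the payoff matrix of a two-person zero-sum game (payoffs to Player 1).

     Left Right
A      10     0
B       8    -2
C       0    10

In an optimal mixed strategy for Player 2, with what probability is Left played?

1/2

Row minima: A → 0, B → -2, C → 0; maximin = 0.
Column maxima: Left → 10, Right → 10; minimax = 10.
0 ≠ 10, so there is no saddle point; optimal play is mixed.
B is strictly dominated by A, so Player 1 never plays it.
On the remaining 2×2 (A, C vs Left, Right):
Let Player 1 play A with probability p. Expected payoff against Left: 10p + 0(1−p) = 10p; against Right: 0p + 10(1−p) = −10p + 10.
Setting these equal: 10p = −10p + 10 ⇒ 20p = 10 ⇒ p = 1/2, and the value is (10)·(1/2) = 5.
For Player 2: with q = P(Left), equating A's and C's payoffs gives 10q = −10q + 10 ⇒ q = 1/2.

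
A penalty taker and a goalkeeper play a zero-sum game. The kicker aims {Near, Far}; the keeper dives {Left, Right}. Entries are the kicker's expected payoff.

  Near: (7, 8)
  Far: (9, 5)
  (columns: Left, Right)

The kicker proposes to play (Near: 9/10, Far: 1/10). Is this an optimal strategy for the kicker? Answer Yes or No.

No

Against Left this mix gives (9/10)·7 + (1/10)·9 = 36/5.
Against Right this mix gives (9/10)·8 + (1/10)·5 = 77/10.
The keeper will play Left, holding the kicker to 36/5. Shifting weight toward the row that does better against Left would raise this floor (the equalizing mix achieves 37/5 against both Left and Right), so the proposed strategy is not optimal.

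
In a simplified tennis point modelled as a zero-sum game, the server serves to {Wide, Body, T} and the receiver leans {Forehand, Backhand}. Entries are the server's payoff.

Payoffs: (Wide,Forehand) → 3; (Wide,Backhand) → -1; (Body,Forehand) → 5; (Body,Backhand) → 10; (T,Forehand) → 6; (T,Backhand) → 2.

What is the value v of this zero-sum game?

Row minima: Wide → -1, Body → 5, T → 2; maximin = 5.
Column maxima: Forehand → 6, Backhand → 10; minimax = 6.
5 ≠ 6, so there is no saddle point; optimal play is mixed.
Wide is strictly dominated by Body, so the server never plays it.
On the remaining 2×2 (Body, T vs Forehand, Backhand):
Let the server play Body with probability p. Expected payoff against Forehand: 5p + 6(1−p) = −p + 6; against Backhand: 10p + 2(1−p) = 8p + 2.
Setting these equal: −p + 6 = 8p + 2 ⇒ −9p = -4 ⇒ p = 4/9, and the value is (-1)·(4/9) + 6 = 50/9.
For the receiver: with q = P(Forehand), equating Body's and T's payoffs gives −5q + 10 = 4q + 2 ⇒ q = 8/9.

50/9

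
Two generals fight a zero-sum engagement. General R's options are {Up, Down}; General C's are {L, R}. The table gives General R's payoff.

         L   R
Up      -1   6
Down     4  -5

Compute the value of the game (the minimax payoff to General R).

19/16

Row minima: Up → -1, Down → -5; maximin = -1.
Column maxima: L → 4, R → 6; minimax = 4.
-1 ≠ 4, so there is no saddle point; optimal play is mixed.
Let General R play Up with probability p. Expected payoff against L: (-1)p + 4(1−p) = −5p + 4; against R: 6p + (-5)(1−p) = 11p − 5.
Setting these equal: −5p + 4 = 11p − 5 ⇒ −16p = -9 ⇒ p = 9/16, and the value is (-5)·(9/16) + 4 = 19/16.
For General C: with q = P(L), equating Up's and Down's payoffs gives −7q + 6 = 9q − 5 ⇒ q = 11/16.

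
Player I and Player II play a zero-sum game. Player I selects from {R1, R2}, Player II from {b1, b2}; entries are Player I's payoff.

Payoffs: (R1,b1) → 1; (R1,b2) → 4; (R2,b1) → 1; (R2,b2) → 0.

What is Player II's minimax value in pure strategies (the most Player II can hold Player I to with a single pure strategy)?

Column maxima: b1 → 1, b2 → 4.
The smallest of these is 1.

1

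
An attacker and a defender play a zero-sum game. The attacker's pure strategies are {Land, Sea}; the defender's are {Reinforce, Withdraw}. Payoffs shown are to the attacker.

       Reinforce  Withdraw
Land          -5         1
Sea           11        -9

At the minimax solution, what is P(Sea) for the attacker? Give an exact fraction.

Row minima: Land → -5, Sea → -9; maximin = -5.
Column maxima: Reinforce → 11, Withdraw → 1; minimax = 1.
-5 ≠ 1, so there is no saddle point; optimal play is mixed.
Let the attacker play Land with probability p. Expected payoff against Reinforce: (-5)p + 11(1−p) = −16p + 11; against Withdraw: 1p + (-9)(1−p) = 10p − 9.
Setting these equal: −16p + 11 = 10p − 9 ⇒ −26p = -20 ⇒ p = 10/13, and the value is (-16)·(10/13) + 11 = -17/13.
For the defender: with q = P(Reinforce), equating Land's and Sea's payoffs gives −6q + 1 = 20q − 9 ⇒ q = 5/13.

3/13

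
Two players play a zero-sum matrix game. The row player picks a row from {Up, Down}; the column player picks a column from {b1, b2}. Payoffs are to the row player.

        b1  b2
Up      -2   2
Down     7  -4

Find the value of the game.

Row minima: Up → -2, Down → -4; maximin = -2.
Column maxima: b1 → 7, b2 → 2; minimax = 2.
-2 ≠ 2, so there is no saddle point; optimal play is mixed.
Let the row player play Up with probability p. Expected payoff against b1: (-2)p + 7(1−p) = −9p + 7; against b2: 2p + (-4)(1−p) = 6p − 4.
Setting these equal: −9p + 7 = 6p − 4 ⇒ −15p = -11 ⇒ p = 11/15, and the value is (-9)·(11/15) + 7 = 2/5.
For the column player: with q = P(b1), equating Up's and Down's payoffs gives −4q + 2 = 11q − 4 ⇒ q = 2/5.

2/5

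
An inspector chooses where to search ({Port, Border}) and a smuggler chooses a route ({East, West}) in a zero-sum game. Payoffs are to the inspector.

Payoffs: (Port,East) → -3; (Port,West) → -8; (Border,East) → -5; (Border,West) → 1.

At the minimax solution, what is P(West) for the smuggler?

2/11

Row minima: Port → -8, Border → -5; maximin = -5.
Column maxima: East → -3, West → 1; minimax = -3.
-5 ≠ -3, so there is no saddle point; optimal play is mixed.
Let the inspector play Port with probability p. Expected payoff against East: (-3)p + (-5)(1−p) = 2p − 5; against West: (-8)p + 1(1−p) = −9p + 1.
Setting these equal: 2p − 5 = −9p + 1 ⇒ 11p = 6 ⇒ p = 6/11, and the value is (2)·(6/11) − 5 = -43/11.
For the smuggler: with q = P(East), equating Port's and Border's payoffs gives 5q − 8 = −6q + 1 ⇒ q = 9/11.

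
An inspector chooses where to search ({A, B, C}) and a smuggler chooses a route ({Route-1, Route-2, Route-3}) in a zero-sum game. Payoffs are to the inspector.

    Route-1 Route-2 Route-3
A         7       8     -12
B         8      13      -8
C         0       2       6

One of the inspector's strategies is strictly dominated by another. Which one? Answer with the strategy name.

B gives a strictly higher payoff than A against every column: 8 > 7, 13 > 8, -8 > -12.
So A is strictly dominated and the inspector never plays it.

A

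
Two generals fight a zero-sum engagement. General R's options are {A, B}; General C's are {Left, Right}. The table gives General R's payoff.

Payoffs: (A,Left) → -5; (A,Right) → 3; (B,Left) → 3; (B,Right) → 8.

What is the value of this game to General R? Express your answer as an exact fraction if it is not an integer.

3

Row minima: A → -5, B → 3; maximin = 3.
Column maxima: Left → 3, Right → 8; minimax = 3.
Since maximin = minimax = 3, there is a saddle point and the value is 3.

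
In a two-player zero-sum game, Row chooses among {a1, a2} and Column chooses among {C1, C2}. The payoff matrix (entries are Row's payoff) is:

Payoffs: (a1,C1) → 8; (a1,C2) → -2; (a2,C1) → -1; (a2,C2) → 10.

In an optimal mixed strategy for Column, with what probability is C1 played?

4/7

Row minima: a1 → -2, a2 → -1; maximin = -1.
Column maxima: C1 → 8, C2 → 10; minimax = 8.
-1 ≠ 8, so there is no saddle point; optimal play is mixed.
Let Row play a1 with probability p. Expected payoff against C1: 8p + (-1)(1−p) = 9p − 1; against C2: (-2)p + 10(1−p) = −12p + 10.
Setting these equal: 9p − 1 = −12p + 10 ⇒ 21p = 11 ⇒ p = 11/21, and the value is (9)·(11/21) − 1 = 26/7.
For Column: with q = P(C1), equating a1's and a2's payoffs gives 10q − 2 = −11q + 10 ⇒ q = 4/7.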